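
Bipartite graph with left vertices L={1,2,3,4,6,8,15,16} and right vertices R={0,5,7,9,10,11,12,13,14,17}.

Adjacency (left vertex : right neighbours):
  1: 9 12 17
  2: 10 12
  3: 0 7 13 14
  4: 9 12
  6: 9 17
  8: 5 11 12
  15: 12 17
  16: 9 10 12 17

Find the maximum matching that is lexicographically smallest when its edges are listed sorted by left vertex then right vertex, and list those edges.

Lex-smallest maximum matching: {(1,9), (2,10), (3,0), (4,12), (6,17), (8,5)}

|M| = 6 (so the lex-smallest maximum matching has 6 edges)
process left vertices in ascending order; for each, take the smallest-labelled available neighbour that still permits 6 edges overall, or leave it unmatched if none does
lex-smallest matching: {1-9, 2-10, 3-0, 4-12, 6-17, 8-5}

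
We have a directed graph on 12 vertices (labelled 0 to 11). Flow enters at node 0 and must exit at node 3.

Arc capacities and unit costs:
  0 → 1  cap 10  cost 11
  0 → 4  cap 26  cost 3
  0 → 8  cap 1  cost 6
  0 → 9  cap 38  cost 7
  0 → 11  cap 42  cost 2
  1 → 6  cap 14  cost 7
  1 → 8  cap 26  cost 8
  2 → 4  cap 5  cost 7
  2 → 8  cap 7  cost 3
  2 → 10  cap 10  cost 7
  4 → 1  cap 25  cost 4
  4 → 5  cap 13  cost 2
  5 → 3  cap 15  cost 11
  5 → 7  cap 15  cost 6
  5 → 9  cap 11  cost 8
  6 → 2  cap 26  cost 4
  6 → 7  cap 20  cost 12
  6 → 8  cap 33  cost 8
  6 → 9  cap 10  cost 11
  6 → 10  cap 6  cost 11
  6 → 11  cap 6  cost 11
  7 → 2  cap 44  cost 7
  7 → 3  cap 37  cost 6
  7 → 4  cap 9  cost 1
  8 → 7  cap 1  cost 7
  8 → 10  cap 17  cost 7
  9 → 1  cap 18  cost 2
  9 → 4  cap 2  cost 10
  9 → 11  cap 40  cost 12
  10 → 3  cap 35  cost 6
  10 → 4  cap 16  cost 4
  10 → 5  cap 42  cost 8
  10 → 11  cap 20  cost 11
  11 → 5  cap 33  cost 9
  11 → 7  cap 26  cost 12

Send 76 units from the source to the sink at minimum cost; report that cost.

Minimum cost for 76 units: 1729

shortest-cost path #1: 0→4→5→3 push 13 @ unit cost 16 (adds 208)
shortest-cost path #2: 0→8→10→3 push 1 @ unit cost 19 (adds 19)
shortest-cost path #3: 0→11→7→3 push 26 @ unit cost 20 (adds 520)
shortest-cost path #4: 0→11→5→3 push 2 @ unit cost 22 (adds 44)
shortest-cost path #5: 0→11→5→7→3 push 11 @ unit cost 23 (adds 253)
shortest-cost path #6: 0→4→1→8→10→3 push 13 @ unit cost 28 (adds 364)
shortest-cost path #7: 0→9→1→8→10→3 push 3 @ unit cost 30 (adds 90)
shortest-cost path #8: 0→9→1→6→10→3 push 6 @ unit cost 33 (adds 198)
shortest-cost path #9: 0→9→1→6→2→10→3 push 1 @ unit cost 33 (adds 33)
total cost = 1729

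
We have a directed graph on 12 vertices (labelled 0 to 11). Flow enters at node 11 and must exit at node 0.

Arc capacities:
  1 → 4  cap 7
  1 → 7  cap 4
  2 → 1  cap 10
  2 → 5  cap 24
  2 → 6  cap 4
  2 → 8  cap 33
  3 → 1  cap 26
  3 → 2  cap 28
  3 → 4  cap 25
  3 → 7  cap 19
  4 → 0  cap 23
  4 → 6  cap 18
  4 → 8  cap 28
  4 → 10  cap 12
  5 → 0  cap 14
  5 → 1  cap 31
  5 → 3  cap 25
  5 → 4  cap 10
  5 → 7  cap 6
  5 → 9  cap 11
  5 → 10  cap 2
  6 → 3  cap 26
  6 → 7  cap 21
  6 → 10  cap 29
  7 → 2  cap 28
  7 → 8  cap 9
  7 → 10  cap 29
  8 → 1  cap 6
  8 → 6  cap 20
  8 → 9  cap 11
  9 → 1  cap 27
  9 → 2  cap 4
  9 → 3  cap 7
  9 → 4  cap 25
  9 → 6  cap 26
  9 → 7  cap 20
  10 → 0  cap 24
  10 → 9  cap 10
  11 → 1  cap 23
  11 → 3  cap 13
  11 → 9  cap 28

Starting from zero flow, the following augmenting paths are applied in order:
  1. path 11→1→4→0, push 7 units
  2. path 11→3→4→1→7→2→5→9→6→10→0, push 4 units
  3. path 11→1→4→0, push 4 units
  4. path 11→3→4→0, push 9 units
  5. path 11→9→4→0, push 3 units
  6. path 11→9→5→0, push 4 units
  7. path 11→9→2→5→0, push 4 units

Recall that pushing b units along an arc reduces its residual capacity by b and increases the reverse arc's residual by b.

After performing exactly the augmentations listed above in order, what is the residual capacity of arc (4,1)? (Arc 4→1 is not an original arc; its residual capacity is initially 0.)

Residual capacity of (4,1): 7

after path 1 (11→1→4→0, push 7): res(4,1)=7
after path 2 (11→3→4→1→7→2→5→9→6→10→0, push 4): res(4,1)=3
after path 3 (11→1→4→0, push 4): res(4,1)=7
after path 4 (11→3→4→0, push 9): res(4,1)=7
after path 5 (11→9→4→0, push 3): res(4,1)=7
after path 6 (11→9→5→0, push 4): res(4,1)=7
after path 7 (11→9→2→5→0, push 4): res(4,1)=7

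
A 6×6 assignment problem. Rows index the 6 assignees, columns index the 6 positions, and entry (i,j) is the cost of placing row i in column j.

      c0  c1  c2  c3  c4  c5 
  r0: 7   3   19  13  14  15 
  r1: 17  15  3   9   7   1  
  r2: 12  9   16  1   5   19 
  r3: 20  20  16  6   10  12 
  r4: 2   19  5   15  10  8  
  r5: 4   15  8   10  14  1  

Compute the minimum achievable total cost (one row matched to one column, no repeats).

Minimum assignment cost: 20

one of 2 optimal assignments: row0→col1 (cost 3), row1→col2 (cost 3), row2→col3 (cost 1), row3→col4 (cost 10), row4→col0 (cost 2), row5→col5 (cost 1)
total = 3 + 3 + 1 + 10 + 2 + 1 = 20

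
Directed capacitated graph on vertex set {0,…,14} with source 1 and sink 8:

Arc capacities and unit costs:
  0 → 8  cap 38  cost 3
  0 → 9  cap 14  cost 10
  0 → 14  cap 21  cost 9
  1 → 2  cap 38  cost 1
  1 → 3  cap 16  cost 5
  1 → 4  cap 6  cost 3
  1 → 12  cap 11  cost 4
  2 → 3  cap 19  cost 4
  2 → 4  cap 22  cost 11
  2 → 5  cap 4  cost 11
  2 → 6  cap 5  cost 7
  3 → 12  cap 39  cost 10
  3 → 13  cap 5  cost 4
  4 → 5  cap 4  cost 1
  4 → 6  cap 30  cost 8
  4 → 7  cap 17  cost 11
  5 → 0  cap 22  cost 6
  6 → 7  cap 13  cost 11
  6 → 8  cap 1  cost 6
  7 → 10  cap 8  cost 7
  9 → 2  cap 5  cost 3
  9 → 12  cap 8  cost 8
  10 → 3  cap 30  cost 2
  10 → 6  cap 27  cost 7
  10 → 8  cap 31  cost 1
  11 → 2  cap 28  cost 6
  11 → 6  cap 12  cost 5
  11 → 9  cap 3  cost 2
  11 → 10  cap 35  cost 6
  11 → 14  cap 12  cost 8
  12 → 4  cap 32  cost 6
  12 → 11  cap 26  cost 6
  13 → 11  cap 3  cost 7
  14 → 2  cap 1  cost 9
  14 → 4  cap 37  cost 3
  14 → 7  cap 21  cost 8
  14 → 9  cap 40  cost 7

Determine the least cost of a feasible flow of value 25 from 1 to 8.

Minimum cost for 25 units: 450

shortest-cost path #1: 1→4→5→0→8 push 4 @ unit cost 13 (adds 52)
shortest-cost path #2: 1→2→6→8 push 1 @ unit cost 14 (adds 14)
shortest-cost path #3: 1→12→11→10→8 push 11 @ unit cost 17 (adds 187)
shortest-cost path #4: 1→2→5→0→8 push 4 @ unit cost 21 (adds 84)
shortest-cost path #5: 1→4→7→10→8 push 2 @ unit cost 22 (adds 44)
shortest-cost path #6: 1→3→13→11→10→8 push 3 @ unit cost 23 (adds 69)
total cost = 450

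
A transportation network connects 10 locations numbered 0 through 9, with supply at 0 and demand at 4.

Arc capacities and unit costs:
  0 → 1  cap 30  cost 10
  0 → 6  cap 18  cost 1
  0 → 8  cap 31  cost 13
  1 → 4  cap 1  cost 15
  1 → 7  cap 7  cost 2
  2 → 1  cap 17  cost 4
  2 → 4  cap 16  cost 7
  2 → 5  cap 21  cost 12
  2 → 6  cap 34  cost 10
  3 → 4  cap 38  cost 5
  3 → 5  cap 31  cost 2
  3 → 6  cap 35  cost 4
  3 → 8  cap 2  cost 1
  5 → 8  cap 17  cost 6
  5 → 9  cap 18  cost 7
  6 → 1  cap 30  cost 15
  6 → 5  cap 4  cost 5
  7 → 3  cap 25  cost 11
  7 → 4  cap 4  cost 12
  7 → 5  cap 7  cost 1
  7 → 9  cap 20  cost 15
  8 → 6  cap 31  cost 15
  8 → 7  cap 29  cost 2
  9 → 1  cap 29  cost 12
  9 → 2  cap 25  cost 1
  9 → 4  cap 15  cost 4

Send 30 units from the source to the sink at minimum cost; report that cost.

shortest-cost path #1: 0→6→5→9→4 push 4 @ unit cost 17 (adds 68)
shortest-cost path #2: 0→1→7→4 push 4 @ unit cost 24 (adds 96)
shortest-cost path #3: 0→1→7→5→9→4 push 3 @ unit cost 24 (adds 72)
shortest-cost path #4: 0→1→4 push 1 @ unit cost 25 (adds 25)
shortest-cost path #5: 0→8→7→5→9→4 push 4 @ unit cost 27 (adds 108)
shortest-cost path #6: 0→8→7→3→4 push 14 @ unit cost 31 (adds 434)
total cost = 803

Minimum cost for 30 units: 803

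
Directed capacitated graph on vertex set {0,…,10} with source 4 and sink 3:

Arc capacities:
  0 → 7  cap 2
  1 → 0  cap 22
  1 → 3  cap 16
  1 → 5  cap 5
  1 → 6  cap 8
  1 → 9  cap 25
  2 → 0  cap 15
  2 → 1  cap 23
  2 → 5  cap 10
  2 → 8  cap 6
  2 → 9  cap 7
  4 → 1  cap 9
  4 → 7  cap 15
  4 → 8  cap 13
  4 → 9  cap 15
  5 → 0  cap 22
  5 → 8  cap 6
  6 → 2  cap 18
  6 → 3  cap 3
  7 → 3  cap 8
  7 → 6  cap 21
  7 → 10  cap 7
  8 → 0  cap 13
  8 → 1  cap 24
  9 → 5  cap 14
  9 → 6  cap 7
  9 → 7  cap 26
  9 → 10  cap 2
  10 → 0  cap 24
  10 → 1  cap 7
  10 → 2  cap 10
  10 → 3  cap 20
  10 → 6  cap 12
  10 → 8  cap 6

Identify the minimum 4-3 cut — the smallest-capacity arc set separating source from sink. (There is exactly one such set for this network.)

augment #1: 4→1→3 push 9
augment #2: 4→7→3 push 8
augment #3: 4→7→6→3 push 3
augment #4: 4→7→10→3 push 4
augment #5: 4→8→1→3 push 7
augment #6: 4→9→10→3 push 2
augment #7: 4→9→7→10→3 push 3
max flow = 36; residual-reachable set from 4 gives S-side
cut edges (S→T): {(1,3), (6,3), (7,3), (7,10), (9,10)} total cap 36

Min-cut arcs: {(1,3), (6,3), (7,3), (7,10), (9,10)} (total capacity 36)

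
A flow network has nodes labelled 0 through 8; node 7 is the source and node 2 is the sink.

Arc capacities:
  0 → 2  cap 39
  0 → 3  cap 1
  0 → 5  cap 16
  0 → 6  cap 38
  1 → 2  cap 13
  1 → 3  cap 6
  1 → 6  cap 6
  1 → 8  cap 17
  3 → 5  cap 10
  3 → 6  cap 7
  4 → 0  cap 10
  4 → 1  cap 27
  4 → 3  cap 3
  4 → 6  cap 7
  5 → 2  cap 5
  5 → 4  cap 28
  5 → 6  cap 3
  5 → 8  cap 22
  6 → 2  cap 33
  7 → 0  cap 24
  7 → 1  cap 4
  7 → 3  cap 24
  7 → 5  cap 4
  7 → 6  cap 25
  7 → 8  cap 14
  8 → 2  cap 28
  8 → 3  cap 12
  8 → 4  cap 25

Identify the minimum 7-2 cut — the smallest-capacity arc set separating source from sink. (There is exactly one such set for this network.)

augment #1: 7→0→2 push 24
augment #2: 7→1→2 push 4
augment #3: 7→5→2 push 4
augment #4: 7→6→2 push 25
augment #5: 7→8→2 push 14
augment #6: 7→3→5→2 push 1
augment #7: 7→3→6→2 push 7
augment #8: 7→3→5→6→2 push 1
augment #9: 7→3→5→8→2 push 8
max flow = 88; residual-reachable set from 7 gives S-side
cut edges (S→T): {(3,5), (3,6), (7,0), (7,1), (7,5), (7,6), (7,8)} total cap 88

Min-cut arcs: {(3,5), (3,6), (7,0), (7,1), (7,5), (7,6), (7,8)} (total capacity 88)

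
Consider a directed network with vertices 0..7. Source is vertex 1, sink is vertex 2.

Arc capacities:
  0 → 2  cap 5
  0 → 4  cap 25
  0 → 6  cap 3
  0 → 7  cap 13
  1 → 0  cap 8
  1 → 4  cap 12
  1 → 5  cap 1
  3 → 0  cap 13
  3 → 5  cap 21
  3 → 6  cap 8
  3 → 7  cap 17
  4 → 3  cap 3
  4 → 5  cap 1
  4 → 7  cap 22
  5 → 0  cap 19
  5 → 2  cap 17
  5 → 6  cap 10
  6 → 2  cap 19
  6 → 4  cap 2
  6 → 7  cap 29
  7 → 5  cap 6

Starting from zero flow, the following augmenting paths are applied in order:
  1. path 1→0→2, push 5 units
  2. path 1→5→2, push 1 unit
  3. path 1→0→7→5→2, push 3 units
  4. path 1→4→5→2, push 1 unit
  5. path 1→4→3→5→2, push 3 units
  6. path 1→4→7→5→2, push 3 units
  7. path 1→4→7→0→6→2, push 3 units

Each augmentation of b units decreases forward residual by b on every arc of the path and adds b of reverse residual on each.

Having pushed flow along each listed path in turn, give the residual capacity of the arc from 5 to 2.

Residual capacity of (5,2): 6

after path 1 (1→0→2, push 5): res(5,2)=17
after path 2 (1→5→2, push 1): res(5,2)=16
after path 3 (1→0→7→5→2, push 3): res(5,2)=13
after path 4 (1→4→5→2, push 1): res(5,2)=12
after path 5 (1→4→3→5→2, push 3): res(5,2)=9
after path 6 (1→4→7→5→2, push 3): res(5,2)=6
after path 7 (1→4→7→0→6→2, push 3): res(5,2)=6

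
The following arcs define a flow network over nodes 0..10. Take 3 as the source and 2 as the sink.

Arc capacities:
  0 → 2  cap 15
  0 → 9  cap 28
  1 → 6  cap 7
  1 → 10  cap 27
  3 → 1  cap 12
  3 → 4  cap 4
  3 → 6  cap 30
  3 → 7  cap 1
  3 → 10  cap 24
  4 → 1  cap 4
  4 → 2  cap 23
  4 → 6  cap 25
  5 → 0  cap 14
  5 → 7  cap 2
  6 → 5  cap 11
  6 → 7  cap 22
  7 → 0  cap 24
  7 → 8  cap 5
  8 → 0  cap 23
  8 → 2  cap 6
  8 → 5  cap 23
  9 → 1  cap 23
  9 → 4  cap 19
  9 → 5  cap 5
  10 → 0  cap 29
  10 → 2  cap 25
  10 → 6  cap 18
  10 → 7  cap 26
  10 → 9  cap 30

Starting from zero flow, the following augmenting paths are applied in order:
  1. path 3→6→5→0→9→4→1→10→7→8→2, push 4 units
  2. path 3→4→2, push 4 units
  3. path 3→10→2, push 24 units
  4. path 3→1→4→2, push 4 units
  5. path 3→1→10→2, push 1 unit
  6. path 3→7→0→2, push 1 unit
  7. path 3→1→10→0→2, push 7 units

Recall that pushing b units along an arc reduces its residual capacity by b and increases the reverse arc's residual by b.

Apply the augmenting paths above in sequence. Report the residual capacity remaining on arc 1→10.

after path 1 (3→6→5→0→9→4→1→10→7→8→2, push 4): res(1,10)=23
after path 2 (3→4→2, push 4): res(1,10)=23
after path 3 (3→10→2, push 24): res(1,10)=23
after path 4 (3→1→4→2, push 4): res(1,10)=23
after path 5 (3→1→10→2, push 1): res(1,10)=22
after path 6 (3→7→0→2, push 1): res(1,10)=22
after path 7 (3→1→10→0→2, push 7): res(1,10)=15

Residual capacity of (1,10): 15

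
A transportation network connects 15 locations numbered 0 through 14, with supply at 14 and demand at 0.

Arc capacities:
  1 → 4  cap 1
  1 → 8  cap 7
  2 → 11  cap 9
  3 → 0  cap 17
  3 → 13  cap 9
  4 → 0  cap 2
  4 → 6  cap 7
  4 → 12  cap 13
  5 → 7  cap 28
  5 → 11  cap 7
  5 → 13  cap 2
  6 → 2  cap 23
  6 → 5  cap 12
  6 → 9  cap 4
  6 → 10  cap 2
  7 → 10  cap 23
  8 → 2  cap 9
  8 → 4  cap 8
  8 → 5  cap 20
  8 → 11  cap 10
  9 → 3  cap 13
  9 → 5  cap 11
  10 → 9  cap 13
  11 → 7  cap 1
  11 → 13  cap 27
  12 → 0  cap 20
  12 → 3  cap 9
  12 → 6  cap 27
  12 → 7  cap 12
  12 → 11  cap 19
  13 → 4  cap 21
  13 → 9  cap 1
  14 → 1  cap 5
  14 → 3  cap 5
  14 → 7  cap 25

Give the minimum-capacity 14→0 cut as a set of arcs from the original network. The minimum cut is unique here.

augment #1: 14→3→0 push 5
augment #2: 14→1→4→0 push 1
augment #3: 14→1→8→4→0 push 1
augment #4: 14→1→8→4→12→0 push 3
augment #5: 14→7→10→9→3→0 push 12
augment #6: 14→7→10→9→3→13→4→12→0 push 1
max flow = 23; residual-reachable set from 14 gives S-side
cut edges (S→T): {(10,9), (14,1), (14,3)} total cap 23

Min-cut arcs: {(10,9), (14,1), (14,3)} (total capacity 23)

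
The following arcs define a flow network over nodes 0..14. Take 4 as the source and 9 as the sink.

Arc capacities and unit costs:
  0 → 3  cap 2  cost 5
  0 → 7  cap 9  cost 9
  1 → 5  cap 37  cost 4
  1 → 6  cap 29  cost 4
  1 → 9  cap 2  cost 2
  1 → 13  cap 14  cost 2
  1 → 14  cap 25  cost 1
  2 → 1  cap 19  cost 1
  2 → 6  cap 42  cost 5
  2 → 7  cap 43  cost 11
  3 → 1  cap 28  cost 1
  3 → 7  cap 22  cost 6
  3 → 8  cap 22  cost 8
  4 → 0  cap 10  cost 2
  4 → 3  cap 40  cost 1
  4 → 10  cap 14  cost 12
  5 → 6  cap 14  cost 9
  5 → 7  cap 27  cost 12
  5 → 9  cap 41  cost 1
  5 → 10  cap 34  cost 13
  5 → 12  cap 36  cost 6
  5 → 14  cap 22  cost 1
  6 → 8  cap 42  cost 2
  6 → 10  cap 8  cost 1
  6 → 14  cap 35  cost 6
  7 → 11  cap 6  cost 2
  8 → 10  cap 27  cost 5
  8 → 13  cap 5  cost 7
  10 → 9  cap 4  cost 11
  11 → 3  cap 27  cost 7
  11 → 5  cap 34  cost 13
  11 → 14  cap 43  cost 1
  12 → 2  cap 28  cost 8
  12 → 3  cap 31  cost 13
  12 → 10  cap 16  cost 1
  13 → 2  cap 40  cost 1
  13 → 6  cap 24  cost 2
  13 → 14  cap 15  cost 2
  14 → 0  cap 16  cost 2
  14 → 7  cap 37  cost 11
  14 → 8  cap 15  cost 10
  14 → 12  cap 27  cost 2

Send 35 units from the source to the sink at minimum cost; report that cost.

Minimum cost for 35 units: 351

shortest-cost path #1: 4→3→1→9 push 2 @ unit cost 4 (adds 8)
shortest-cost path #2: 4→3→1→5→9 push 26 @ unit cost 7 (adds 182)
shortest-cost path #3: 4→10→9 push 4 @ unit cost 23 (adds 92)
shortest-cost path #4: 4→3→7→11→5→9 push 3 @ unit cost 23 (adds 69)
total cost = 351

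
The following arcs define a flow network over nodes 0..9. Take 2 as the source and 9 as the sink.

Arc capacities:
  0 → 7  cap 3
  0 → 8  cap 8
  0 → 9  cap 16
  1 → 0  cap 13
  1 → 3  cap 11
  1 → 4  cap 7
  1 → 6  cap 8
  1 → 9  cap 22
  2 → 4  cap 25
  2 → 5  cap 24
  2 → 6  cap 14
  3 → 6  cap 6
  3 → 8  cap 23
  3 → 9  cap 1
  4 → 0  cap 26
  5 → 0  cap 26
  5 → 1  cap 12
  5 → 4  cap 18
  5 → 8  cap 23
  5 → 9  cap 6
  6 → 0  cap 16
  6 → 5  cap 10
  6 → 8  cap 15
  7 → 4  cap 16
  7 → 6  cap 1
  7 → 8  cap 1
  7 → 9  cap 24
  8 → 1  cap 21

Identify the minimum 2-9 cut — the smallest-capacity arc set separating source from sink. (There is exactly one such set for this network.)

augment #1: 2→5→9 push 6
augment #2: 2→4→0→9 push 16
augment #3: 2→5→1→9 push 12
augment #4: 2→4→0→7→9 push 3
augment #5: 2→5→8→1→9 push 6
augment #6: 2→6→8→1→9 push 4
augment #7: 2→6→8→1→3→9 push 1
max flow = 48; residual-reachable set from 2 gives S-side
cut edges (S→T): {(0,7), (0,9), (1,9), (3,9), (5,9)} total cap 48

Min-cut arcs: {(0,7), (0,9), (1,9), (3,9), (5,9)} (total capacity 48)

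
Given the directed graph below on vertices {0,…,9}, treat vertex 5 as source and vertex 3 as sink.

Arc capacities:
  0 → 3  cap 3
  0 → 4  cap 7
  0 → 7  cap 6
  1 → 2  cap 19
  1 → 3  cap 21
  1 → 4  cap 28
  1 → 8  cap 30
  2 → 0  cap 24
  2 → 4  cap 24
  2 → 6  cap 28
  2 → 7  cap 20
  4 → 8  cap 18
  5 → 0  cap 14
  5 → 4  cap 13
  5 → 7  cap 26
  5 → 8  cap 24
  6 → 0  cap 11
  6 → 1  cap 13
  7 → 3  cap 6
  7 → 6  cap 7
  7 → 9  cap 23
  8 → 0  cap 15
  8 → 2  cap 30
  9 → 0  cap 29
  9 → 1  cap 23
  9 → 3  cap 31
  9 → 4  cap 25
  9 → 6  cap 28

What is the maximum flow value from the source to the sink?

Maximum flow value: 45

augment #1: 5→0→3 bottleneck 3, total now 3
augment #2: 5→7→3 bottleneck 6, total now 9
augment #3: 5→7→9→3 bottleneck 20, total now 29
augment #4: 5→0→7→9→3 bottleneck 3, total now 32
augment #5: 5→0→7→6→1→3 bottleneck 3, total now 35
augment #6: 5→8→2→6→1→3 bottleneck 10, total now 45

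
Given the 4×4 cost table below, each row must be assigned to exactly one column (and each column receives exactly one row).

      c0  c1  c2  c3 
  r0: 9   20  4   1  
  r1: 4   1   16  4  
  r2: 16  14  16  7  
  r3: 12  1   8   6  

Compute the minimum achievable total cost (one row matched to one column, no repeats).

Minimum assignment cost: 16

optimal assignment: row0→col2 (cost 4), row1→col0 (cost 4), row2→col3 (cost 7), row3→col1 (cost 1)
total = 4 + 4 + 7 + 1 = 16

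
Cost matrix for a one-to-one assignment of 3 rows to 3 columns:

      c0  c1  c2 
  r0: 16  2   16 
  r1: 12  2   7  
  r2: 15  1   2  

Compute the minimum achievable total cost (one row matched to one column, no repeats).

optimal assignment: row0→col1 (cost 2), row1→col0 (cost 12), row2→col2 (cost 2)
total = 2 + 12 + 2 = 16

Minimum assignment cost: 16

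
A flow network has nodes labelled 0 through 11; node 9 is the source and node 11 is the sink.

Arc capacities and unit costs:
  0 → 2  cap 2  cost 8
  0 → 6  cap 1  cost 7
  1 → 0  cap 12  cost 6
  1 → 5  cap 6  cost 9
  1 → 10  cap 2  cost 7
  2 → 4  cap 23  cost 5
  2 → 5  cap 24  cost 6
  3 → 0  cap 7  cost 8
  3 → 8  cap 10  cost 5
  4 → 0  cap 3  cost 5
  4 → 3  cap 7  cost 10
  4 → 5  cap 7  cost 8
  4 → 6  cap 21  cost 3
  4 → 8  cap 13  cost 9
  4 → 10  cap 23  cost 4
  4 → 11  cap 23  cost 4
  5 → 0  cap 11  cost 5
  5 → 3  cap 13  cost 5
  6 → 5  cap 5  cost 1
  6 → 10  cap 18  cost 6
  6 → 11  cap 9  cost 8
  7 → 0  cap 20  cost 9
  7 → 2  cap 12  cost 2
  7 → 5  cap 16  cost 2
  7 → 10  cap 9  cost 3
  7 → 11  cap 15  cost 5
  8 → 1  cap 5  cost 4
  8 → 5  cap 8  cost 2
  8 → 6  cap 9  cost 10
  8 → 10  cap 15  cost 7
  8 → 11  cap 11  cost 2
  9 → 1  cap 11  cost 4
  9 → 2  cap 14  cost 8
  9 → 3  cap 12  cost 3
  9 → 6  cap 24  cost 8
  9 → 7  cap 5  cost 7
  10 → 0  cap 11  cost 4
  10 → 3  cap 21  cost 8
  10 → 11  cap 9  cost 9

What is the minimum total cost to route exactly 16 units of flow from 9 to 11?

shortest-cost path #1: 9→3→8→11 push 10 @ unit cost 10 (adds 100)
shortest-cost path #2: 9→7→11 push 5 @ unit cost 12 (adds 60)
shortest-cost path #3: 9→6→11 push 1 @ unit cost 16 (adds 16)
total cost = 176

Minimum cost for 16 units: 176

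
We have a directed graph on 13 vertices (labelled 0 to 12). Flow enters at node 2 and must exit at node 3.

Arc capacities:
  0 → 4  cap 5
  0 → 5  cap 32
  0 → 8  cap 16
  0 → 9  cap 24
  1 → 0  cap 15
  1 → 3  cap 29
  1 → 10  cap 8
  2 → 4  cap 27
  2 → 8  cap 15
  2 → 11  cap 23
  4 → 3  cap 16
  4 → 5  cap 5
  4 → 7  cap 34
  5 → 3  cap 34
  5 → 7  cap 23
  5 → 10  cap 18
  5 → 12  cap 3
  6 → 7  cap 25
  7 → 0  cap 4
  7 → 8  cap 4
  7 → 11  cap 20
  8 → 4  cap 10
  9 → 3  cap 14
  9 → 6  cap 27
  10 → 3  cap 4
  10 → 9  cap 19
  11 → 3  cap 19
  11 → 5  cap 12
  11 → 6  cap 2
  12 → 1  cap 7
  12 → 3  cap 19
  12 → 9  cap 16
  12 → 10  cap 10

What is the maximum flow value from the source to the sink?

augment #1: 2→4→3 bottleneck 16, total now 16
augment #2: 2→11→3 bottleneck 19, total now 35
augment #3: 2→4→5→3 bottleneck 5, total now 40
augment #4: 2→11→5→3 bottleneck 4, total now 44
augment #5: 2→4→7→0→5→3 bottleneck 4, total now 48
augment #6: 2→4→7→11→5→3 bottleneck 2, total now 50
augment #7: 2→8→4→7→11→5→3 bottleneck 6, total now 56

Maximum flow value: 56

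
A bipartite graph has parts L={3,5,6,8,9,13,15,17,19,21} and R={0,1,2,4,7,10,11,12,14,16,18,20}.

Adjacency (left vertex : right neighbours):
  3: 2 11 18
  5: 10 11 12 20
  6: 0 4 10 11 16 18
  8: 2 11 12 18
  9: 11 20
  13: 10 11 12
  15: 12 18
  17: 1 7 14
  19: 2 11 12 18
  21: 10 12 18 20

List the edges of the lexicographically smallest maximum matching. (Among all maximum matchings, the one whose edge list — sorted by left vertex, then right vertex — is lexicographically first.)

Lex-smallest maximum matching: {(3,2), (5,10), (6,0), (8,11), (9,20), (13,12), (15,18), (17,1)}

|M| = 8 (so the lex-smallest maximum matching has 8 edges)
process left vertices in ascending order; for each, take the smallest-labelled available neighbour that still permits 8 edges overall, or leave it unmatched if none does
lex-smallest matching: {3-2, 5-10, 6-0, 8-11, 9-20, 13-12, 15-18, 17-1}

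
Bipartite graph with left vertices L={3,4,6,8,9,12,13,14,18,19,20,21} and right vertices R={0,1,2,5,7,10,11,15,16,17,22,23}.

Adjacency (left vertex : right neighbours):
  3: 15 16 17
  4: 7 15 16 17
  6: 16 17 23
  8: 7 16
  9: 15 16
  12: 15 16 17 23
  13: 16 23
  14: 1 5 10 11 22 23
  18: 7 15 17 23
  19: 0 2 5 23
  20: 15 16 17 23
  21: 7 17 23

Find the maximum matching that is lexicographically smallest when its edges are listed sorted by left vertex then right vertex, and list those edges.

Lex-smallest maximum matching: {(3,15), (4,7), (6,16), (12,17), (13,23), (14,1), (19,0)}

|M| = 7 (so the lex-smallest maximum matching has 7 edges)
process left vertices in ascending order; for each, take the smallest-labelled available neighbour that still permits 7 edges overall, or leave it unmatched if none does
lex-smallest matching: {3-15, 4-7, 6-16, 12-17, 13-23, 14-1, 19-0}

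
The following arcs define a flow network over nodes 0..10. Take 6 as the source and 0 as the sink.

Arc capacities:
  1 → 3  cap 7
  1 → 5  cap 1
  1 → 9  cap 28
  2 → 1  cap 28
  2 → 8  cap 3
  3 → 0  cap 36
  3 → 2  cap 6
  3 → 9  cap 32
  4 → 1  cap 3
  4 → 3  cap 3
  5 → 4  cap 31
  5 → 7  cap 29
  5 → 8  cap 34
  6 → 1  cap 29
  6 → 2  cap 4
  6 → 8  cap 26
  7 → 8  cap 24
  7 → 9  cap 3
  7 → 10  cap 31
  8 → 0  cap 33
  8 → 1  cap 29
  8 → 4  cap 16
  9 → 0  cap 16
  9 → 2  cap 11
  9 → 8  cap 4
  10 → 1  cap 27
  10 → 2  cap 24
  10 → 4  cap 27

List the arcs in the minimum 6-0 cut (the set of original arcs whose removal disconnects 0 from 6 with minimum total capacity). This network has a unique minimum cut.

Min-cut arcs: {(1,3), (1,5), (2,8), (6,8), (9,0), (9,8)} (total capacity 57)

augment #1: 6→8→0 push 26
augment #2: 6→1→3→0 push 7
augment #3: 6→1→9→0 push 16
augment #4: 6→2→8→0 push 3
augment #5: 6→1→5→8→0 push 1
augment #6: 6→1→9→8→0 push 3
augment #7: 6→1→9→8→4→3→0 push 1
max flow = 57; residual-reachable set from 6 gives S-side
cut edges (S→T): {(1,3), (1,5), (2,8), (6,8), (9,0), (9,8)} total cap 57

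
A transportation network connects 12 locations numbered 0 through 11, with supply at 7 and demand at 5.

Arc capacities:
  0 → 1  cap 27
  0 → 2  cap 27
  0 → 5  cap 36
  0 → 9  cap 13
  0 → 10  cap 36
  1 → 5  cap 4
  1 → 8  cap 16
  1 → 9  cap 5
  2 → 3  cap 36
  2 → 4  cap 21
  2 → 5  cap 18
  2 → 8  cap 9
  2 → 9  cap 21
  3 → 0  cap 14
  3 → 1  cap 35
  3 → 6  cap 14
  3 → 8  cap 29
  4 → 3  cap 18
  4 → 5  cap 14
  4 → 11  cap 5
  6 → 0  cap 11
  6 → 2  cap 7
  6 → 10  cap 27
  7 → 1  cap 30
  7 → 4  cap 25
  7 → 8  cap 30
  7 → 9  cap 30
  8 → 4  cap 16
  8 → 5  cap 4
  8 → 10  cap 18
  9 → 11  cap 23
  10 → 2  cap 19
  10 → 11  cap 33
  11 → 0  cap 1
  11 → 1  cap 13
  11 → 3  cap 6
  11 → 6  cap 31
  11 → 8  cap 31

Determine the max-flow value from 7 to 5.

augment #1: 7→1→5 bottleneck 4, total now 4
augment #2: 7→4→5 bottleneck 14, total now 18
augment #3: 7→8→5 bottleneck 4, total now 22
augment #4: 7→4→3→0→5 bottleneck 11, total now 33
augment #5: 7→8→10→2→5 bottleneck 18, total now 51
augment #6: 7→9→11→0→5 bottleneck 1, total now 52
augment #7: 7→8→4→3→0→5 bottleneck 3, total now 55
augment #8: 7→9→11→6→0→5 bottleneck 11, total now 66

Maximum flow value: 66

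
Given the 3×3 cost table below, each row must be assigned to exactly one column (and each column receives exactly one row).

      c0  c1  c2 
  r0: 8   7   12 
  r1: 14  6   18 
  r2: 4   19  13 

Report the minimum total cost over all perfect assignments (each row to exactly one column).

Minimum assignment cost: 22

optimal assignment: row0→col2 (cost 12), row1→col1 (cost 6), row2→col0 (cost 4)
total = 12 + 6 + 4 = 22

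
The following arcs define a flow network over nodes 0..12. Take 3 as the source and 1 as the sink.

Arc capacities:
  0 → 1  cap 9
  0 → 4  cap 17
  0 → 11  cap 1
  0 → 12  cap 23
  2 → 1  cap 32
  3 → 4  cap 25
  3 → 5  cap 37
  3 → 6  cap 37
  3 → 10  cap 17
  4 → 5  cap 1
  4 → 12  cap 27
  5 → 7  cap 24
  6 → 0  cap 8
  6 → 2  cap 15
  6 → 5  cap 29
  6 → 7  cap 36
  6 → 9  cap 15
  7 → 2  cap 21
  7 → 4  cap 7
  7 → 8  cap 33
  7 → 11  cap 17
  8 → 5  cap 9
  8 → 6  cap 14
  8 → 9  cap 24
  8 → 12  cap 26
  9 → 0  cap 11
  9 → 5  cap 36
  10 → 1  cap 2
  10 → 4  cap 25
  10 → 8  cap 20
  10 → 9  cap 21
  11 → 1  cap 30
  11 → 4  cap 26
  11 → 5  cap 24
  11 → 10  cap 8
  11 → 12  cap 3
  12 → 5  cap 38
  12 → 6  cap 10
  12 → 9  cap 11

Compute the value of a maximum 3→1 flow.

Maximum flow value: 61

augment #1: 3→10→1 bottleneck 2, total now 2
augment #2: 3→6→0→1 bottleneck 8, total now 10
augment #3: 3→6→2→1 bottleneck 15, total now 25
augment #4: 3→5→7→2→1 bottleneck 17, total now 42
augment #5: 3→5→7→11→1 bottleneck 7, total now 49
augment #6: 3→6→7→11→1 bottleneck 10, total now 59
augment #7: 3→6→9→0→1 bottleneck 1, total now 60
augment #8: 3→6→9→0→11→1 bottleneck 1, total now 61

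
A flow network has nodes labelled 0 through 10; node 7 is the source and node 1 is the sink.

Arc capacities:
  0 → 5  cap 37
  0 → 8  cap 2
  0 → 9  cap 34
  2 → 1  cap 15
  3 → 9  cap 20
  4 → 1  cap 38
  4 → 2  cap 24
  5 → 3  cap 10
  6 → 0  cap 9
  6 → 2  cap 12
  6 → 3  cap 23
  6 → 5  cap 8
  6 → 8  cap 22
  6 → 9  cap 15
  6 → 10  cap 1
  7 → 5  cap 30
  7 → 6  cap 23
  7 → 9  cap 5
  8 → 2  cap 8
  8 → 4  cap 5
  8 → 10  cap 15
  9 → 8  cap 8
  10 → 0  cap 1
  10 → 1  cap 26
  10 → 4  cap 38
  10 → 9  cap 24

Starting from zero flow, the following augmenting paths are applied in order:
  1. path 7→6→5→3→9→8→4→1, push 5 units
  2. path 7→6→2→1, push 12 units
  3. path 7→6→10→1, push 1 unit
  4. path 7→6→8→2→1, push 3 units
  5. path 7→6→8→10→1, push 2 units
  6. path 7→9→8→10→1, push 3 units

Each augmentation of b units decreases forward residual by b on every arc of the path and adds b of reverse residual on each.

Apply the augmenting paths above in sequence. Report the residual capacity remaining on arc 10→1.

after path 1 (7→6→5→3→9→8→4→1, push 5): res(10,1)=26
after path 2 (7→6→2→1, push 12): res(10,1)=26
after path 3 (7→6→10→1, push 1): res(10,1)=25
after path 4 (7→6→8→2→1, push 3): res(10,1)=25
after path 5 (7→6→8→10→1, push 2): res(10,1)=23
after path 6 (7→9→8→10→1, push 3): res(10,1)=20

Residual capacity of (10,1): 20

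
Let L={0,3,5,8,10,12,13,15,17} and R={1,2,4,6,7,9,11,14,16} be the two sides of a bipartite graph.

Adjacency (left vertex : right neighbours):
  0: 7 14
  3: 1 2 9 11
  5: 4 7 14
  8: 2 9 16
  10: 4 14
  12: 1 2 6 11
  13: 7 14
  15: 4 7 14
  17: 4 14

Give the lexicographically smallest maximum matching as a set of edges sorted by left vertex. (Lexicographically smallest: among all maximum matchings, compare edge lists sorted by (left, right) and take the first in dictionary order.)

|M| = 6 (so the lex-smallest maximum matching has 6 edges)
process left vertices in ascending order; for each, take the smallest-labelled available neighbour that still permits 6 edges overall, or leave it unmatched if none does
lex-smallest matching: {0-7, 3-1, 5-4, 8-2, 10-14, 12-6}

Lex-smallest maximum matching: {(0,7), (3,1), (5,4), (8,2), (10,14), (12,6)}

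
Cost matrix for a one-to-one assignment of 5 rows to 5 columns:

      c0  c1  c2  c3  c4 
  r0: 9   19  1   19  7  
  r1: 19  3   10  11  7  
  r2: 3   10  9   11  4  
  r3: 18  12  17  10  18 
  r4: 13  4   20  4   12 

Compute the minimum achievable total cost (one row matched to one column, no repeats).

Minimum assignment cost: 25

optimal assignment: row0→col2 (cost 1), row1→col4 (cost 7), row2→col0 (cost 3), row3→col3 (cost 10), row4→col1 (cost 4)
total = 1 + 7 + 3 + 10 + 4 = 25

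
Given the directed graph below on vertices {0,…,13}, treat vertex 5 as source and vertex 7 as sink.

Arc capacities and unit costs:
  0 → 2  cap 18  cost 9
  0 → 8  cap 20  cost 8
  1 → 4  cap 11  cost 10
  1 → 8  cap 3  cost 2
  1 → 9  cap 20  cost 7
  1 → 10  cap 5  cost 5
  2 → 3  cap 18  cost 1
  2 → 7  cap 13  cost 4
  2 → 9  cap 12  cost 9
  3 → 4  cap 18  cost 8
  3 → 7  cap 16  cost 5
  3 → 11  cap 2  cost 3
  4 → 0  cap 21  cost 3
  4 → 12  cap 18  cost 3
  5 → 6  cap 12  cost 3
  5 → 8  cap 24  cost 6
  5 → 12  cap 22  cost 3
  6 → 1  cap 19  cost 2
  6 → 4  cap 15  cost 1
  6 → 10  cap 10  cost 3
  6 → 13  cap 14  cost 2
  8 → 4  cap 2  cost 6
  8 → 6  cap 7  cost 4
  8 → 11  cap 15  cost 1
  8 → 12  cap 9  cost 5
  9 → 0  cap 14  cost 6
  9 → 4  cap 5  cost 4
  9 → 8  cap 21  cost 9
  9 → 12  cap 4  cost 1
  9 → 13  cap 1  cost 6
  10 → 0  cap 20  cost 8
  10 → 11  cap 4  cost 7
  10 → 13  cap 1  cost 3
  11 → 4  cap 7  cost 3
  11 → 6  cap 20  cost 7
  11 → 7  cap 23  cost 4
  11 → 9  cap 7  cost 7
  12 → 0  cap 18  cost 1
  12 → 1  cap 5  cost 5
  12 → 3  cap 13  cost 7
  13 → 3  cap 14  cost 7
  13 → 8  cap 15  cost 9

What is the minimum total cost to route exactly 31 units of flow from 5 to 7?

shortest-cost path #1: 5→8→11→7 push 15 @ unit cost 11 (adds 165)
shortest-cost path #2: 5→12→3→7 push 13 @ unit cost 15 (adds 195)
shortest-cost path #3: 5→6→10→11→7 push 3 @ unit cost 17 (adds 51)
total cost = 411

Minimum cost for 31 units: 411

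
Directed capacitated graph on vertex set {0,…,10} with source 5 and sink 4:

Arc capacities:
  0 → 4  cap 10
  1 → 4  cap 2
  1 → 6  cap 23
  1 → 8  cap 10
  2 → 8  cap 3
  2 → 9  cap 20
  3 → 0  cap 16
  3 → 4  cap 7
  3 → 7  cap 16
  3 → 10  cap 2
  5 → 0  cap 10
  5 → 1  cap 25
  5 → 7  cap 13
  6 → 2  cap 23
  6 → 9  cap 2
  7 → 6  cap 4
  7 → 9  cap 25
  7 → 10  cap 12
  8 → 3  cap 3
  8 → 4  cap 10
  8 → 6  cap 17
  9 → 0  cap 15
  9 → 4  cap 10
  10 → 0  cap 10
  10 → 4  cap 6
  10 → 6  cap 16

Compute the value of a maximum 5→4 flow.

augment #1: 5→0→4 bottleneck 10, total now 10
augment #2: 5→1→4 bottleneck 2, total now 12
augment #3: 5→1→8→4 bottleneck 10, total now 22
augment #4: 5→7→9→4 bottleneck 10, total now 32
augment #5: 5→7→10→4 bottleneck 3, total now 35
augment #6: 5→1→6→2→8→3→4 bottleneck 3, total now 38
augment #7: 5→1→6→9→7→10→4 bottleneck 2, total now 40
augment #8: 5→1→6→2→9→7→10→4 bottleneck 1, total now 41

Maximum flow value: 41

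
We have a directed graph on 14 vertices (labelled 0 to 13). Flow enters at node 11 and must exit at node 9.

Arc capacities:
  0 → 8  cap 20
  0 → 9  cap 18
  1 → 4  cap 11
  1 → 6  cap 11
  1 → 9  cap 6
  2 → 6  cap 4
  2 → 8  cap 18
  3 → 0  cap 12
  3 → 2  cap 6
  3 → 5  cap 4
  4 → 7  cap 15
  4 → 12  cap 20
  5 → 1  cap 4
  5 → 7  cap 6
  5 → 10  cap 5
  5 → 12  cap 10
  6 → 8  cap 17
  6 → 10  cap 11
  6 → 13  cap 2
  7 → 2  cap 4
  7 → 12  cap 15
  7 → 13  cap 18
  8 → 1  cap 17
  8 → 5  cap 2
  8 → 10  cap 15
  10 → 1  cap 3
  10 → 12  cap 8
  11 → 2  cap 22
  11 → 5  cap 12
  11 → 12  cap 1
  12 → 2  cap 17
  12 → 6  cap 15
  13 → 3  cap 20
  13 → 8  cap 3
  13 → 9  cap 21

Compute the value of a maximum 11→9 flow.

Maximum flow value: 25

augment #1: 11→5→1→9 bottleneck 4, total now 4
augment #2: 11→2→6→13→9 bottleneck 2, total now 6
augment #3: 11→2→8→1→9 bottleneck 2, total now 8
augment #4: 11→5→7→13→9 bottleneck 6, total now 14
augment #5: 11→2→8→1→4→7→13→9 bottleneck 11, total now 25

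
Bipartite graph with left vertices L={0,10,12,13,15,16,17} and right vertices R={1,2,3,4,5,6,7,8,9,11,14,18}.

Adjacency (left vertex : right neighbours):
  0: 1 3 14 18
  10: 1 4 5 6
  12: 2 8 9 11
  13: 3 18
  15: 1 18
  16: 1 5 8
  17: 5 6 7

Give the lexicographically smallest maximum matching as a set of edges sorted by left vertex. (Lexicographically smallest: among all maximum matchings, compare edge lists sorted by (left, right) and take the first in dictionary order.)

Lex-smallest maximum matching: {(0,1), (10,4), (12,2), (13,3), (15,18), (16,5), (17,6)}

|M| = 7 (so the lex-smallest maximum matching has 7 edges)
process left vertices in ascending order; for each, take the smallest-labelled available neighbour that still permits 7 edges overall, or leave it unmatched if none does
lex-smallest matching: {0-1, 10-4, 12-2, 13-3, 15-18, 16-5, 17-6}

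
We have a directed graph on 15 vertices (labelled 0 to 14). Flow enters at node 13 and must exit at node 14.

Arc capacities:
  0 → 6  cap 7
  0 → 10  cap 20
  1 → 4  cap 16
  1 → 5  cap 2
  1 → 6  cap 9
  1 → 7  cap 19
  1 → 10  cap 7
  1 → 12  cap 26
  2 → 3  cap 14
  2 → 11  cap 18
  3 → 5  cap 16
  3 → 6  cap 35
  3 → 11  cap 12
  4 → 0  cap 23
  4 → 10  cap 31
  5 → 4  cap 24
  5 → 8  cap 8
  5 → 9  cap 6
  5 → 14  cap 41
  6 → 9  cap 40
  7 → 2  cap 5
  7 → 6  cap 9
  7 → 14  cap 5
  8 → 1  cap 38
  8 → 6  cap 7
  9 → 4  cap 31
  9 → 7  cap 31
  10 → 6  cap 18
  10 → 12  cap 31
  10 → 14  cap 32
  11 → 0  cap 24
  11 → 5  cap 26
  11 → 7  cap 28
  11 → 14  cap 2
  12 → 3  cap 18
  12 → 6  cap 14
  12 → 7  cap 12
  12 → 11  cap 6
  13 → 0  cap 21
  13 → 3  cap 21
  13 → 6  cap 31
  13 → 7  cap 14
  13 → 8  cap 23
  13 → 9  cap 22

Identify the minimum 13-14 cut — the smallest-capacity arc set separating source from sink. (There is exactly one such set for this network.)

augment #1: 13→7→14 push 5
augment #2: 13→0→10→14 push 20
augment #3: 13→3→5→14 push 16
augment #4: 13→3→11→14 push 2
augment #5: 13→3→11→5→14 push 3
augment #6: 13→8→1→5→14 push 2
augment #7: 13→8→1→10→14 push 7
augment #8: 13→9→4→10→14 push 5
augment #9: 13→7→2→11→5→14 push 5
augment #10: 13→8→1→12→11→5→14 push 6
augment #11: 13→8→1→12→3→11→5→14 push 7
max flow = 78; residual-reachable set from 13 gives S-side
cut edges (S→T): {(1,5), (3,5), (3,11), (7,2), (7,14), (10,14), (12,11)} total cap 78

Min-cut arcs: {(1,5), (3,5), (3,11), (7,2), (7,14), (10,14), (12,11)} (total capacity 78)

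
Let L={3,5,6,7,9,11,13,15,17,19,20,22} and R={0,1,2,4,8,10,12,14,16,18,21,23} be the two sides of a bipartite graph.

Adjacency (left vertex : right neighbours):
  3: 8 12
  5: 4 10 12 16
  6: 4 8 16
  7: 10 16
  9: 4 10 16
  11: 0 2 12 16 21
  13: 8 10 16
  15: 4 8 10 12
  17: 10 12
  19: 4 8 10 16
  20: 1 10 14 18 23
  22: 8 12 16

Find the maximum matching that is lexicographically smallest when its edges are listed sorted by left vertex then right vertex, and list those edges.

Lex-smallest maximum matching: {(3,8), (5,4), (6,16), (7,10), (11,0), (15,12), (20,1)}

|M| = 7 (so the lex-smallest maximum matching has 7 edges)
process left vertices in ascending order; for each, take the smallest-labelled available neighbour that still permits 7 edges overall, or leave it unmatched if none does
lex-smallest matching: {3-8, 5-4, 6-16, 7-10, 11-0, 15-12, 20-1}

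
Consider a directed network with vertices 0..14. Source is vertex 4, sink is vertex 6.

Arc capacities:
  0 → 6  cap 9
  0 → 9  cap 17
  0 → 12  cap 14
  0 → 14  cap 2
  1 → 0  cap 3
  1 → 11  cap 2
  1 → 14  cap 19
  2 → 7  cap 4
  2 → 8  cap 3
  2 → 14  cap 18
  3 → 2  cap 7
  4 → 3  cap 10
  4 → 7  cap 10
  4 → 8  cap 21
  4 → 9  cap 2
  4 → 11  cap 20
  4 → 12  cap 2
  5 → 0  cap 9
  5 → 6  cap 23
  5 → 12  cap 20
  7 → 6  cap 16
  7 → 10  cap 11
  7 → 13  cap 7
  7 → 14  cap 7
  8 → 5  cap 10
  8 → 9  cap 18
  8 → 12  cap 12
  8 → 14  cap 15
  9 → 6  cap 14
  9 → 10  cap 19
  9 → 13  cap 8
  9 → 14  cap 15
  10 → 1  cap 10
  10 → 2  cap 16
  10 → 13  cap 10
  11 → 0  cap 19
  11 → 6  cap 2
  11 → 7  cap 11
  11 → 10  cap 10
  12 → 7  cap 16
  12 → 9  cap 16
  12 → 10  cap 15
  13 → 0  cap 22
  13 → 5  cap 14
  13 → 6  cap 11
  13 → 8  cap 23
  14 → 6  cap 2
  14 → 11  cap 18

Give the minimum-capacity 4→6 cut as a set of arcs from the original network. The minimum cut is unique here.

augment #1: 4→7→6 push 10
augment #2: 4→9→6 push 2
augment #3: 4→11→6 push 2
augment #4: 4→8→5→6 push 10
augment #5: 4→8→9→6 push 11
augment #6: 4→11→0→6 push 9
augment #7: 4→11→7→6 push 6
augment #8: 4→12→9→6 push 1
augment #9: 4→3→2→14→6 push 2
augment #10: 4→11→7→13→6 push 3
augment #11: 4→12→7→13→6 push 1
augment #12: 4→3→2→7→13→6 push 3
augment #13: 4→3→2→7→10→13→6 push 1
augment #14: 4→3→2→8→9→13→6 push 1
max flow = 62; residual-reachable set from 4 gives S-side
cut edges (S→T): {(3,2), (4,7), (4,8), (4,9), (4,11), (4,12)} total cap 62

Min-cut arcs: {(3,2), (4,7), (4,8), (4,9), (4,11), (4,12)} (total capacity 62)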